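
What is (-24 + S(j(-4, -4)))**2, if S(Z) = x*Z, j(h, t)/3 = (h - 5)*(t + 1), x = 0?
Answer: 576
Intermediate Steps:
j(h, t) = 3*(1 + t)*(-5 + h) (j(h, t) = 3*((h - 5)*(t + 1)) = 3*((-5 + h)*(1 + t)) = 3*((1 + t)*(-5 + h)) = 3*(1 + t)*(-5 + h))
S(Z) = 0 (S(Z) = 0*Z = 0)
(-24 + S(j(-4, -4)))**2 = (-24 + 0)**2 = (-24)**2 = 576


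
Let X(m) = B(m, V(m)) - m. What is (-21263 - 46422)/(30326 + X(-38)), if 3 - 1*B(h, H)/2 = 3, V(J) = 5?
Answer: -67685/30364 ≈ -2.2291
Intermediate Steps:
B(h, H) = 0 (B(h, H) = 6 - 2*3 = 6 - 6 = 0)
X(m) = -m (X(m) = 0 - m = -m)
(-21263 - 46422)/(30326 + X(-38)) = (-21263 - 46422)/(30326 - 1*(-38)) = -67685/(30326 + 38) = -67685/30364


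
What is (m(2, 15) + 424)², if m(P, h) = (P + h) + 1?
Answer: 195364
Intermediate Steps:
m(P, h) = 1 + P + h
(m(2, 15) + 424)² = ((1 + 2 + 15) + 424)² = (18 + 424)² = 442² = 195364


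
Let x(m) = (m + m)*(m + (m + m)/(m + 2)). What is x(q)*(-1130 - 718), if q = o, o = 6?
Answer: -166320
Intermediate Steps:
q = 6
x(m) = 2*m*(m + 2*m/(2 + m)) (x(m) = (2*m)*(m + (2*m)/(2 + m)) = (2*m)*(m + 2*m/(2 + m)) = 2*m*(m + 2*m/(2 + m)))
x(q)*(-1130 - 718) = (2*6²*(4 + 6)/(2 + 6))*(-1130 - 718) = (2*36*10/8)*(-1848) = (2*36*(⅛)*10)*(-1848) = 90*(-1848) = -166320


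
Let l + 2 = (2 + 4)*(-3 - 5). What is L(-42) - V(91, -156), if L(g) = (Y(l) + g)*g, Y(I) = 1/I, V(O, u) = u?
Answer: 48021/25 ≈ 1920.8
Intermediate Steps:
l = -50 (l = -2 + (2 + 4)*(-3 - 5) = -2 + 6*(-8) = -2 - 48 = -50)
L(g) = g*(-1/50 + g) (L(g) = (1/(-50) + g)*g = (-1/50 + g)*g = g*(-1/50 + g))
L(-42) - V(91, -156) = -42*(-1/50 - 42) - 1*(-156) = -42*(-2101/50) + 156 = 44121/25 + 156 = 48021/25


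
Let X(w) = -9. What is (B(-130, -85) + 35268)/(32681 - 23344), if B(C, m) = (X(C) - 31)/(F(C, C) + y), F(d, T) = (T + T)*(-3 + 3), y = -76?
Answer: 670102/177403 ≈ 3.7773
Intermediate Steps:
F(d, T) = 0 (F(d, T) = (2*T)*0 = 0)
B(C, m) = 10/19 (B(C, m) = (-9 - 31)/(0 - 76) = -40/(-76) = -40*(-1/76) = 10/19)
(B(-130, -85) + 35268)/(32681 - 23344) = (10/19 + 35268)/(32681 - 23344) = (670102/19)/9337 = (670102/19)*(1/9337) = 670102/177403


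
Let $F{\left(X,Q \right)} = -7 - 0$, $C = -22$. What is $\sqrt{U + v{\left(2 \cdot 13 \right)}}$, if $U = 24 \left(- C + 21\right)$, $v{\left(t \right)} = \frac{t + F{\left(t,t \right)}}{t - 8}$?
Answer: $\frac{\sqrt{37190}}{6} \approx 32.141$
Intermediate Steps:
$F{\left(X,Q \right)} = -7$ ($F{\left(X,Q \right)} = -7 + 0 = -7$)
$v{\left(t \right)} = \frac{-7 + t}{-8 + t}$ ($v{\left(t \right)} = \frac{t - 7}{t - 8} = \frac{-7 + t}{-8 + t}$)
$U = 1032$ ($U = 24 \left(\left(-1\right) \left(-22\right) + 21\right) = 24 \left(22 + 21\right) = 24 \cdot 43 = 1032$)
$\sqrt{U + v{\left(2 \cdot 13 \right)}} = \sqrt{1032 + \frac{-7 + 2 \cdot 13}{-8 + 2 \cdot 13}} = \sqrt{1032 + \frac{-7 + 26}{-8 + 26}} = \sqrt{1032 + \frac{1}{18} \cdot 19} = \sqrt{1032 + \frac{19}{18}} = \sqrt{\frac{18595}{18}} = \frac{\sqrt{37190}}{6}$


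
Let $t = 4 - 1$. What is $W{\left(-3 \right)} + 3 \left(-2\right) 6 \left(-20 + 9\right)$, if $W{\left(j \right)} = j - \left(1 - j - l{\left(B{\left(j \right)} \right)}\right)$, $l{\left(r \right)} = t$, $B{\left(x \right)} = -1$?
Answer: $392$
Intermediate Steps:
$t = 3$
$l{\left(r \right)} = 3$
$W{\left(j \right)} = 2 + 2 j$ ($W{\left(j \right)} = j + \left(\left(3 + j\right) - 1\right) = j + \left(2 + j\right) = 2 + 2 j$)
$W{\left(-3 \right)} + 3 \left(-2\right) 6 \left(-20 + 9\right) = \left(2 + 2 \left(-3\right)\right) + 3 \left(-2\right) 6 \left(-20 + 9\right) = \left(2 - 6\right) + \left(-6\right) 6 \left(-11\right) = -4 - -396 = -4 + 396 = 392$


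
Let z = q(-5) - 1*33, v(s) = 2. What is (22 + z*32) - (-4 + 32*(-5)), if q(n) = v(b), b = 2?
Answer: -806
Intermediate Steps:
q(n) = 2
z = -31 (z = 2 - 1*33 = 2 - 33 = -31)
(22 + z*32) - (-4 + 32*(-5)) = (22 - 31*32) - (-4 + 32*(-5)) = (22 - 992) - (-4 - 160) = -970 - 1*(-164) = -970 + 164 = -806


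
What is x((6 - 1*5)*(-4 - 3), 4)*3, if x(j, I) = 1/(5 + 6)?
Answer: 3/11 ≈ 0.27273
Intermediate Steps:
x(j, I) = 1/11
x((6 - 1*5)*(-4 - 3), 4)*3 = (1/11)*3 = 3/11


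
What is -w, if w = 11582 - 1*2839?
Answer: -8743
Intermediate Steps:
w = 8743 (w = 11582 - 2839 = 8743)
-w = -1*8743 = -8743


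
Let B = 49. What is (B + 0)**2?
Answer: 2401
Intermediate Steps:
(B + 0)**2 = (49 + 0)**2 = 49**2 = 2401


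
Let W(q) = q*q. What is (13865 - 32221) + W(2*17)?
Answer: -17200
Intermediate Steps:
W(q) = q**2
(13865 - 32221) + W(2*17) = (13865 - 32221) + (2*17)**2 = -18356 + 34**2 = -18356 + 1156 = -17200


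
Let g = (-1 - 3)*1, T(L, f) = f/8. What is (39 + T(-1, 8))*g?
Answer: -160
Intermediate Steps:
T(L, f) = f/8 (T(L, f) = f*(1/8) = f/8)
g = -4 (g = -4*1 = -4)
(39 + T(-1, 8))*g = (39 + (1/8)*8)*(-4) = (39 + 1)*(-4) = 40*(-4) = -160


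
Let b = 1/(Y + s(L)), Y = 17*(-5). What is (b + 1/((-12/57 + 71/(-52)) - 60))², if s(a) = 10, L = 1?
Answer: 224790049/257023650625 ≈ 0.00087459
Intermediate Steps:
Y = -85
b = -1/75 (b = 1/(-85 + 10) = 1/(-75) = -1/75 ≈ -0.013333)
(b + 1/((-12/57 + 71/(-52)) - 60))² = (-1/75 + 1/((-12/57 + 71/(-52)) - 60))² = (-1/75 + 1/((-12*1/57 + 71*(-1/52)) - 60))² = (-1/75 + 1/((-4/19 - 71/52) - 60))² = (-1/75 + 1/(-1557/988 - 60))² = (-1/75 + 1/(-60837/988))² = (-1/75 - 988/60837)² = (-14993/506975)² = 224790049/257023650625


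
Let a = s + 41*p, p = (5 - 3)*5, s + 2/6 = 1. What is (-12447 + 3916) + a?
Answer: -24361/3 ≈ -8120.3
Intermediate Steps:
s = ⅔ (s = -⅓ + 1 = ⅔ ≈ 0.66667)
p = 10 (p = 2*5 = 10)
a = 1232/3 (a = ⅔ + 41*10 = ⅔ + 410 = 1232/3 ≈ 410.67)
(-12447 + 3916) + a = (-12447 + 3916) + 1232/3 = -8531 + 1232/3 = -24361/3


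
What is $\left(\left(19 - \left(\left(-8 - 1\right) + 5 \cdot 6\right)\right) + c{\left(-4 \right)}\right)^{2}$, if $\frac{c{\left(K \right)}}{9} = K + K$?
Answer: $5476$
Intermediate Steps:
$c{\left(K \right)} = 18 K$ ($c{\left(K \right)} = 9 \left(K + K\right) = 9 \cdot 2 K = 18 K$)
$\left(\left(19 - \left(\left(-8 - 1\right) + 5 \cdot 6\right)\right) + c{\left(-4 \right)}\right)^{2} = \left(\left(19 - \left(\left(-8 - 1\right) + 5 \cdot 6\right)\right) + 18 \left(-4\right)\right)^{2} = \left(\left(19 - \left(-9 + 30\right)\right) - 72\right)^{2} = \left(\left(19 - 21\right) - 72\right)^{2} = \left(-2 - 72\right)^{2} = \left(-74\right)^{2} = 5476$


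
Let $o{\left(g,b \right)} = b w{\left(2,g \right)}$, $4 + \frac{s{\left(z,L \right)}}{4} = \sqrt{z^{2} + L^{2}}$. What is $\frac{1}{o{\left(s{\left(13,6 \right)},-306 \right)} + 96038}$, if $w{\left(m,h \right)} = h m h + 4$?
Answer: $- \frac{1034609}{1511837353922} - \frac{19584 \sqrt{205}}{755918676961} \approx -1.0553 \cdot 10^{-6}$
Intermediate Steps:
$s{\left(z,L \right)} = -16 + 4 \sqrt{L^{2} + z^{2}}$ ($s{\left(z,L \right)} = -16 + 4 \sqrt{z^{2} + L^{2}} = -16 + 4 \sqrt{L^{2} + z^{2}}$)
$w{\left(m,h \right)} = 4 + m h^{2}$ ($w{\left(m,h \right)} = m h^{2} + 4 = 4 + m h^{2}$)
$o{\left(g,b \right)} = b \left(4 + 2 g^{2}\right)$
$\frac{1}{o{\left(s{\left(13,6 \right)},-306 \right)} + 96038} = \frac{1}{2 \left(-306\right) \left(2 + \left(-16 + 4 \sqrt{6^{2} + 13^{2}}\right)^{2}\right) + 96038} = \frac{1}{2 \left(-306\right) \left(2 + \left(-16 + 4 \sqrt{36 + 169}\right)^{2}\right) + 96038} = \frac{1}{2 \left(-306\right) \left(2 + \left(-16 + 4 \sqrt{205}\right)^{2}\right) + 96038} = \frac{1}{\left(-1224 - 612 \left(-16 + 4 \sqrt{205}\right)^{2}\right) + 96038} = \frac{1}{94814 - 612 \left(-16 + 4 \sqrt{205}\right)^{2}}$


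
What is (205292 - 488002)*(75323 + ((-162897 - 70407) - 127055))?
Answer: 80582527560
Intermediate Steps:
(205292 - 488002)*(75323 + ((-162897 - 70407) - 127055)) = -282710*(75323 + (-233304 - 127055)) = -282710*(75323 - 360359) = -282710*(-285036) = 80582527560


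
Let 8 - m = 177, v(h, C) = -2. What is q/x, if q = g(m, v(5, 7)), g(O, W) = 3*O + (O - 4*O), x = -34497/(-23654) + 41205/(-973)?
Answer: 0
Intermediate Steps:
m = -169 (m = 8 - 1*177 = 8 - 177 = -169)
x = -941097489/23015342 (x = -34497*(-1/23654) + 41205*(-1/973) = 34497/23654 - 41205/973 = -941097489/23015342 ≈ -40.890)
g(O, W) = 0 (g(O, W) = 3*O - 3*O = 0)
q = 0
q/x = 0/(-941097489/23015342) = 0*(-23015342/941097489) = 0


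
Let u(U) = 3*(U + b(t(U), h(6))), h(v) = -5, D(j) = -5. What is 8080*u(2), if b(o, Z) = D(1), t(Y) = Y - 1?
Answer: -72720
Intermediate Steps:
t(Y) = -1 + Y
b(o, Z) = -5
u(U) = -15 + 3*U (u(U) = 3*(U - 5) = 3*(-5 + U) = -15 + 3*U)
8080*u(2) = 8080*(-15 + 3*2) = 8080*(-15 + 6) = 8080*(-9) = -72720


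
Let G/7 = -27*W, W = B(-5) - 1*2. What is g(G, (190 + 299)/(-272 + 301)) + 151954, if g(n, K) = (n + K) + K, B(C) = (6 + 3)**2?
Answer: 3974645/29 ≈ 1.3706e+5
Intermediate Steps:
B(C) = 81 (B(C) = 9**2 = 81)
W = 79 (W = 81 - 1*2 = 81 - 2 = 79)
G = -14931 (G = 7*(-27*79) = 7*(-2133) = -14931)
g(n, K) = n + 2*K (g(n, K) = (K + n) + K = n + 2*K)
g(G, (190 + 299)/(-272 + 301)) + 151954 = (-14931 + 2*((190 + 299)/(-272 + 301))) + 151954 = (-14931 + 2*(489/29)) + 151954 = (-14931 + 978/29) + 151954 = -432021/29 + 151954 = 3974645/29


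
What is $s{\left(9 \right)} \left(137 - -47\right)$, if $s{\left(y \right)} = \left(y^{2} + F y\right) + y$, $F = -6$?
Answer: $6624$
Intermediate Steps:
$s{\left(y \right)} = y^{2} - 5 y$ ($s{\left(y \right)} = \left(y^{2} - 6 y\right) + y = y^{2} - 5 y$)
$s{\left(9 \right)} \left(137 - -47\right) = 9 \left(-5 + 9\right) \left(137 - -47\right) = 9 \cdot 4 \left(137 + 47\right) = 36 \cdot 184 = 6624$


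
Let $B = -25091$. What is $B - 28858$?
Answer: $-53949$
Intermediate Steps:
$B - 28858 = -25091 - 28858 = -53949$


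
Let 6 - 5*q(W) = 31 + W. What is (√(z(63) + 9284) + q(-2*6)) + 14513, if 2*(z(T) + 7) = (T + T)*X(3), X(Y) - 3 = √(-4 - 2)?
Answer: 72552/5 + √(9466 + 63*I*√6) ≈ 14608.0 + 0.79303*I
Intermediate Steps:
X(Y) = 3 + I*√6 (X(Y) = 3 + √(-4 - 2) = 3 + √(-6) = 3 + I*√6)
z(T) = -7 + T*(3 + I*√6) (z(T) = -7 + ((T + T)*(3 + I*√6))/2 = -7 + ((2*T)*(3 + I*√6))/2 = -7 + (2*T*(3 + I*√6))/2 = -7 + T*(3 + I*√6))
q(W) = -5 - W/5 (q(W) = 6/5 - (31 + W)/5 = 6/5 + (-31/5 - W/5) = -5 - W/5)
(√(z(63) + 9284) + q(-2*6)) + 14513 = (√((-7 + 63*(3 + I*√6)) + 9284) + (-5 - (-2)*6/5)) + 14513 = (√((-7 + (189 + 63*I*√6)) + 9284) + (-5 - ⅕*(-12))) + 14513 = (√((182 + 63*I*√6) + 9284) + (-5 + 12/5)) + 14513 = (√(9466 + 63*I*√6) - 13/5) + 14513 = (-13/5 + √(9466 + 63*I*√6)) + 14513 = 72552/5 + √(9466 + 63*I*√6)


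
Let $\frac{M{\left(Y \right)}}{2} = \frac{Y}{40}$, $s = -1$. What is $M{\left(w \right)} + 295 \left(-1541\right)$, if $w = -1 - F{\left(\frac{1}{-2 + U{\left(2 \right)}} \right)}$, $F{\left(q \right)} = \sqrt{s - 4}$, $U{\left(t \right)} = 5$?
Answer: $- \frac{9091901}{20} - \frac{i \sqrt{5}}{20} \approx -4.546 \cdot 10^{5} - 0.1118 i$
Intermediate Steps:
$F{\left(q \right)} = i \sqrt{5}$ ($F{\left(q \right)} = \sqrt{-1 - 4} = \sqrt{-5} = i \sqrt{5}$)
$w = -1 - i \sqrt{5} \approx -1.0 - 2.2361 i$
$M{\left(Y \right)} = \frac{Y}{20}$ ($M{\left(Y \right)} = 2 \frac{Y}{40} = \frac{Y}{20}$)
$M{\left(w \right)} + 295 \left(-1541\right) = \frac{-1 - i \sqrt{5}}{20} + 295 \left(-1541\right) = \left(- \frac{1}{20} - \frac{i \sqrt{5}}{20}\right) - 454595 = - \frac{9091901}{20} - \frac{i \sqrt{5}}{20}$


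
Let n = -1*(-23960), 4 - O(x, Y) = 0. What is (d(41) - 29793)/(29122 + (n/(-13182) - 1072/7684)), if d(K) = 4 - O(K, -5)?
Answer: -377218438623/368697918974 ≈ -1.0231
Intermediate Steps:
O(x, Y) = 4 (O(x, Y) = 4 - 1*0 = 4 + 0 = 4)
n = 23960
d(K) = 0 (d(K) = 4 - 1*4 = 4 - 4 = 0)
(d(41) - 29793)/(29122 + (n/(-13182) - 1072/7684)) = (0 - 29793)/(29122 + (23960/(-13182) - 1072/7684)) = -29793/(29122 + (23960*(-1/13182) - 1072*1/7684)) = -29793/(29122 + (-11980/6591 - 268/1921)) = -29793/(29122 - 24779968/12661311) = -29793/368697918974/12661311 = -29793*12661311/368697918974 = -377218438623/368697918974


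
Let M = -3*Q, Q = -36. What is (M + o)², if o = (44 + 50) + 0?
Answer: 40804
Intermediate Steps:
M = 108 (M = -3*(-36) = 108)
o = 94 (o = 94 + 0 = 94)
(M + o)² = (108 + 94)² = 202² = 40804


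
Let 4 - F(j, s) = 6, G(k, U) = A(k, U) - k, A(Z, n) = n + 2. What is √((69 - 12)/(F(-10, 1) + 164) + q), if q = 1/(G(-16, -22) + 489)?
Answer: √26972790/8730 ≈ 0.59491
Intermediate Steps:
A(Z, n) = 2 + n
G(k, U) = 2 + U - k (G(k, U) = (2 + U) - k = 2 + U - k)
F(j, s) = -2 (F(j, s) = 4 - 1*6 = 4 - 6 = -2)
q = 1/485 (q = 1/((2 - 22 - 1*(-16)) + 489) = 1/((2 - 22 + 16) + 489) = 1/(-4 + 489) = 1/485 ≈ 0.0020619)
√((69 - 12)/(F(-10, 1) + 164) + q) = √((69 - 12)/(-2 + 164) + 1/485) = √(57/162 + 1/485) = √(57*(1/162) + 1/485) = √(19/54 + 1/485) = √(9269/26190) = √26972790/8730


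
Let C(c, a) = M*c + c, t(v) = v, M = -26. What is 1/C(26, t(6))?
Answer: -1/650 ≈ -0.0015385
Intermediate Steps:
C(c, a) = -25*c (C(c, a) = -26*c + c = -25*c)
1/C(26, t(6)) = 1/(-25*26) = 1/(-650) = -1/650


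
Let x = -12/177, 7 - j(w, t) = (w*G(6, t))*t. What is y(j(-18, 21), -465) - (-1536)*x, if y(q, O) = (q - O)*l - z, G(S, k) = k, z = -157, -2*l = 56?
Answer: -13890201/59 ≈ -2.3543e+5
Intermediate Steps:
l = -28 (l = -½*56 = -28)
j(w, t) = 7 - w*t² (j(w, t) = 7 - w*t*t = 7 - t*w*t = 7 - w*t²)
x = -4/59 (x = -12*1/177 = -4/59 ≈ -0.067797)
y(q, O) = 157 - 28*q + 28*O (y(q, O) = (q - O)*(-28) - 1*(-157) = (-28*q + 28*O) + 157 = 157 - 28*q + 28*O)
y(j(-18, 21), -465) - (-1536)*x = (157 - 28*(7 - 1*(-18)*21²) + 28*(-465)) - (-1536)*(-4)/59 = (157 - 28*(7 - 1*(-18)*441) - 13020) - 1*6144/59 = (157 - 28*(7 + 7938) - 13020) - 6144/59 = (157 - 28*7945 - 13020) - 6144/59 = (157 - 222460 - 13020) - 6144/59 = -235323 - 6144/59 = -13890201/59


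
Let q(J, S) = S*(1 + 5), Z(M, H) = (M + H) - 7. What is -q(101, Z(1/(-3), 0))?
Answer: 44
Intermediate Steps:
Z(M, H) = -7 + H + M (Z(M, H) = (H + M) - 7 = -7 + H + M)
q(J, S) = 6*S (q(J, S) = S*6 = 6*S)
-q(101, Z(1/(-3), 0)) = -6*(-7 + 0 + 1/(-3)) = -6*(-7 + 0 + 1*(-⅓)) = -6*(-7 + 0 - ⅓) = -6*(-22)/3 = -1*(-44) = 44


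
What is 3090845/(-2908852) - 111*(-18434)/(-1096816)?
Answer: -1167763197721/398809426904 ≈ -2.9281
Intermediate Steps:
3090845/(-2908852) - 111*(-18434)/(-1096816) = 3090845*(-1/2908852) + 2046174*(-1/1096816) = -3090845/2908852 - 1023087/548408 = -1167763197721/398809426904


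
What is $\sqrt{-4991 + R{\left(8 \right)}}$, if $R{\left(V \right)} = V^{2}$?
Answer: $i \sqrt{4927} \approx 70.193 i$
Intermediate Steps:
$\sqrt{-4991 + R{\left(8 \right)}} = \sqrt{-4991 + 8^{2}} = \sqrt{-4991 + 64} = \sqrt{-4927} = i \sqrt{4927}$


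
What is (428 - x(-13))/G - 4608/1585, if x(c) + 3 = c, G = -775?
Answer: -854988/245675 ≈ -3.4802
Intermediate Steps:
x(c) = -3 + c
(428 - x(-13))/G - 4608/1585 = (428 - (-3 - 13))/(-775) - 4608/1585 = (428 - 1*(-16))*(-1/775) - 4608*1/1585 = (428 + 16)*(-1/775) - 4608/1585 = 444*(-1/775) - 4608/1585 = -444/775 - 4608/1585 = -854988/245675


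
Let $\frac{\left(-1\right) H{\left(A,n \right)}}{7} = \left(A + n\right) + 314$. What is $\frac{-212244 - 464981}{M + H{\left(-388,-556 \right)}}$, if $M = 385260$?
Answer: $- \frac{135445}{77934} \approx -1.7379$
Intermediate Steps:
$H{\left(A,n \right)} = -2198 - 7 A - 7 n$ ($H{\left(A,n \right)} = - 7 \left(\left(A + n\right) + 314\right) = - 7 \left(314 + A + n\right) = -2198 - 7 A - 7 n$)
$\frac{-212244 - 464981}{M + H{\left(-388,-556 \right)}} = \frac{-212244 - 464981}{385260 - -4410} = - \frac{677225}{385260 + \left(-2198 + 2716 + 3892\right)} = - \frac{677225}{385260 + 4410} = - \frac{677225}{389670} = \left(-677225\right) \frac{1}{389670} = - \frac{135445}{77934}$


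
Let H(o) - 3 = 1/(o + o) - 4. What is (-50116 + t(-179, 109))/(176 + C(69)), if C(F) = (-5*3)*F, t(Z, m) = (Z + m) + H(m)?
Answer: 10940765/187262 ≈ 58.425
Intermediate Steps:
H(o) = -1 + 1/(2*o) (H(o) = 3 + (1/(o + o) - 4) = 3 + (1/(2*o) - 4) = 3 + (-4 + 1/(2*o)) = -1 + 1/(2*o))
t(Z, m) = Z + m + (1/2 - m)/m (t(Z, m) = (Z + m) + (1/2 - m)/m = Z + m + (1/2 - m)/m)
C(F) = -15*F
(-50116 + t(-179, 109))/(176 + C(69)) = (-50116 + (-1 - 179 + 109 + (1/2)/109))/(176 - 15*69) = (-50116 + (-1 - 179 + 109 + (1/2)*(1/109)))/(176 - 1035) = (-50116 + (-1 - 179 + 109 + 1/218))/(-859) = (-50116 - 15477/218)*(-1/859) = -10940765/218*(-1/859) = 10940765/187262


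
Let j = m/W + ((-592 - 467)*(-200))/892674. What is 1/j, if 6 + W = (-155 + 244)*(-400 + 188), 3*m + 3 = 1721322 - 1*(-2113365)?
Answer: -1404027423/94753615706 ≈ -0.014818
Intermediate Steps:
m = 1278228 (m = -1 + (1721322 - 1*(-2113365))/3 = -1 + (1721322 + 2113365)/3 = -1 + (⅓)*3834687 = -1 + 1278229 = 1278228)
W = -18874 (W = -6 + (-155 + 244)*(-400 + 188) = -6 + 89*(-212) = -6 - 18868 = -18874)
j = -94753615706/1404027423 (j = 1278228/(-18874) + ((-592 - 467)*(-200))/892674 = 1278228*(-1/18874) - 1059*(-200)*(1/892674) = -639114/9437 + 211800*(1/892674) = -639114/9437 + 35300/148779 = -94753615706/1404027423 ≈ -67.487)
1/j = 1/(-94753615706/1404027423) = -1404027423/94753615706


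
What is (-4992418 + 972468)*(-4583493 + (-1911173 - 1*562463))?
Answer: 28369305723550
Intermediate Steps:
(-4992418 + 972468)*(-4583493 + (-1911173 - 1*562463)) = -4019950*(-4583493 + (-1911173 - 562463)) = -4019950*(-4583493 - 2473636) = -4019950*(-7057129) = 28369305723550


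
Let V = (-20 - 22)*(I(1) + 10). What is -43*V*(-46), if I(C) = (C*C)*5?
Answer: -1246140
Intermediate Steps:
I(C) = 5*C² (I(C) = C²*5 = 5*C²)
V = -630 (V = (-20 - 22)*(5*1² + 10) = -42*(5*1 + 10) = -42*(5 + 10) = -42*15 = -630)
-43*V*(-46) = -43*(-630)*(-46) = 27090*(-46) = -1246140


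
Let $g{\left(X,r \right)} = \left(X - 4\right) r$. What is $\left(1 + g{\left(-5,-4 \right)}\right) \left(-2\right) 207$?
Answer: $-15318$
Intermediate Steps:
$g{\left(X,r \right)} = r \left(-4 + X\right)$ ($g{\left(X,r \right)} = \left(-4 + X\right) r = r \left(-4 + X\right)$)
$\left(1 + g{\left(-5,-4 \right)}\right) \left(-2\right) 207 = \left(1 - 4 \left(-4 - 5\right)\right) \left(-2\right) 207 = \left(1 - -36\right) \left(-2\right) 207 = \left(1 + 36\right) \left(-2\right) 207 = 37 \left(-2\right) 207 = \left(-74\right) 207 = -15318$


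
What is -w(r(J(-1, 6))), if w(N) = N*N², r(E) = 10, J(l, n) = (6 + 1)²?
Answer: -1000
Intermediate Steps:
J(l, n) = 49 (J(l, n) = 7² = 49)
w(N) = N³
-w(r(J(-1, 6))) = -1*10³ = -1*1000 = -1000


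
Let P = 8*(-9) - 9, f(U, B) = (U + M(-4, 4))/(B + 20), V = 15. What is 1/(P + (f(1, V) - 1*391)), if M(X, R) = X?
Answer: -35/16523 ≈ -0.0021183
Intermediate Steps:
f(U, B) = (-4 + U)/(20 + B) (f(U, B) = (U - 4)/(B + 20) = (-4 + U)/(20 + B))
P = -81 (P = -72 - 9 = -81)
1/(P + (f(1, V) - 1*391)) = 1/(-81 + ((-4 + 1)/(20 + 15) - 1*391)) = 1/(-81 + (-3/35 - 391)) = 1/(-81 - 13688/35) = 1/(-16523/35) = -35/16523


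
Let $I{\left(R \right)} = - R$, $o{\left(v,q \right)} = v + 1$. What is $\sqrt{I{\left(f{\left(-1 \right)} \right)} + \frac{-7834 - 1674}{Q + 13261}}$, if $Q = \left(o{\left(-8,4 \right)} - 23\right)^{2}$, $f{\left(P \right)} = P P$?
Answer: $\frac{i \sqrt{23669}}{119} \approx 1.2928 i$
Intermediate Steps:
$f{\left(P \right)} = P^{2}$
$o{\left(v,q \right)} = 1 + v$
$Q = 900$ ($Q = \left(\left(1 - 8\right) - 23\right)^{2} = \left(-7 - 23\right)^{2} = \left(-30\right)^{2} = 900$)
$\sqrt{I{\left(f{\left(-1 \right)} \right)} + \frac{-7834 - 1674}{Q + 13261}} = \sqrt{- \left(-1\right)^{2} + \frac{-7834 - 1674}{900 + 13261}} = \sqrt{\left(-1\right) 1 - \frac{9508}{14161}} = \sqrt{-1 - \frac{9508}{14161}} = \sqrt{- \frac{23669}{14161}} = \frac{i \sqrt{23669}}{119}$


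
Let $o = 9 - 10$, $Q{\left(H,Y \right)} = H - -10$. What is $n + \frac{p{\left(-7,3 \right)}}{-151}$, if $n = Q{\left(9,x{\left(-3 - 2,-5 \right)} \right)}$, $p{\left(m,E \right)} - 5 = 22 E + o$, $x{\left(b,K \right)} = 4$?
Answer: $\frac{2799}{151} \approx 18.536$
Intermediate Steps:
$Q{\left(H,Y \right)} = 10 + H$ ($Q{\left(H,Y \right)} = H + 10 = 10 + H$)
$o = -1$
$p{\left(m,E \right)} = 4 + 22 E$ ($p{\left(m,E \right)} = 5 + \left(22 E - 1\right) = 5 + \left(-1 + 22 E\right) = 4 + 22 E$)
$n = 19$ ($n = 10 + 9 = 19$)
$n + \frac{p{\left(-7,3 \right)}}{-151} = 19 + \frac{4 + 22 \cdot 3}{-151} = 19 + \left(4 + 66\right) \left(- \frac{1}{151}\right) = 19 + 70 \left(- \frac{1}{151}\right) = 19 - \frac{70}{151} = \frac{2799}{151}$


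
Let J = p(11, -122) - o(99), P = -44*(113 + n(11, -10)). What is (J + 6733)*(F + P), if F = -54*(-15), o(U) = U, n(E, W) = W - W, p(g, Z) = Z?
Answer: -27102944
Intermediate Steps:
n(E, W) = 0
F = 810
P = -4972 (P = -44*(113 + 0) = -44*113 = -4972)
J = -221 (J = -122 - 1*99 = -122 - 99 = -221)
(J + 6733)*(F + P) = (-221 + 6733)*(810 - 4972) = 6512*(-4162) = -27102944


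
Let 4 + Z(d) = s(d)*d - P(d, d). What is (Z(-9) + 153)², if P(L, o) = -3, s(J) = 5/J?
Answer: 24649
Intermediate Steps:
Z(d) = 4 (Z(d) = -4 + ((5/d)*d - 1*(-3)) = -4 + (5 + 3) = -4 + 8 = 4)
(Z(-9) + 153)² = (4 + 153)² = 157² = 24649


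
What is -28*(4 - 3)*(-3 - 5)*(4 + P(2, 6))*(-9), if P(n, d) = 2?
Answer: -12096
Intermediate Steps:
-28*(4 - 3)*(-3 - 5)*(4 + P(2, 6))*(-9) = -28*(4 - 3)*(-3 - 5)*(4 + 2)*(-9) = -28*1*(-8)*6*(-9) = -(-224)*6*(-9) = -28*(-48)*(-9) = 1344*(-9) = -12096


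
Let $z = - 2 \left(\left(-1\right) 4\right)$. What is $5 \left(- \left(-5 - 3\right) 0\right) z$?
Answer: $0$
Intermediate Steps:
$z = 8$ ($z = \left(-2\right) \left(-4\right) = 8$)
$5 \left(- \left(-5 - 3\right) 0\right) z = 5 \left(- \left(-5 - 3\right) 0\right) 8 = 5 \left(- \left(-8\right) 0\right) 8 = 5 \left(\left(-1\right) 0\right) 8 = 5 \cdot 0 \cdot 8 = 0 \cdot 8 = 0$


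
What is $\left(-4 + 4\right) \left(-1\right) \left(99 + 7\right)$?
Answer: $0$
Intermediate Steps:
$\left(-4 + 4\right) \left(-1\right) \left(99 + 7\right) = 0 \left(-1\right) 106 = 0 \cdot 106 = 0$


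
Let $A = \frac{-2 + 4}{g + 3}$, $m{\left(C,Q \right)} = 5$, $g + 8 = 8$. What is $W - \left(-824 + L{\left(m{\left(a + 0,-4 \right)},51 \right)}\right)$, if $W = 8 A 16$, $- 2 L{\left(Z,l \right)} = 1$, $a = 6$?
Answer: $\frac{5459}{6} \approx 909.83$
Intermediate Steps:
$g = 0$ ($g = -8 + 8 = 0$)
$L{\left(Z,l \right)} = - \frac{1}{2}$ ($L{\left(Z,l \right)} = \left(- \frac{1}{2}\right) 1 = - \frac{1}{2}$)
$A = \frac{2}{3}$ ($A = \frac{-2 + 4}{0 + 3} = \frac{2}{3} \approx 0.66667$)
$W = \frac{256}{3}$ ($W = 8 \cdot \frac{2}{3} \cdot 16 = \frac{16}{3} \cdot 16 = \frac{256}{3} \approx 85.333$)
$W - \left(-824 + L{\left(m{\left(a + 0,-4 \right)},51 \right)}\right) = \frac{256}{3} - \left(-824 - \frac{1}{2}\right) = \frac{256}{3} - - \frac{1649}{2} = \frac{256}{3} + \frac{1649}{2} = \frac{5459}{6}$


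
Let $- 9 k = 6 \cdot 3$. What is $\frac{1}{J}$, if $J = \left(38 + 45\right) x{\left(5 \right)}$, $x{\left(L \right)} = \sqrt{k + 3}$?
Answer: $\frac{1}{83} \approx 0.012048$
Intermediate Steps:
$k = -2$ ($k = - \frac{6 \cdot 3}{9} = \left(- \frac{1}{9}\right) 18 = -2$)
$x{\left(L \right)} = 1$ ($x{\left(L \right)} = \sqrt{-2 + 3} = \sqrt{1} = 1$)
$J = 83$ ($J = \left(38 + 45\right) 1 = 83 \cdot 1 = 83$)
$\frac{1}{J} = \frac{1}{83}$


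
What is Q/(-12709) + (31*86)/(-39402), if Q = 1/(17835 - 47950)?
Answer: -510181116454/7540193971035 ≈ -0.067662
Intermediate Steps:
Q = -1/30115 (Q = 1/(-30115) = -1/30115 ≈ -3.3206e-5)
Q/(-12709) + (31*86)/(-39402) = -1/30115/(-12709) + (31*86)/(-39402) = -1/30115*(-1/12709) + 2666*(-1/39402) = 1/382731535 - 1333/19701 = -510181116454/7540193971035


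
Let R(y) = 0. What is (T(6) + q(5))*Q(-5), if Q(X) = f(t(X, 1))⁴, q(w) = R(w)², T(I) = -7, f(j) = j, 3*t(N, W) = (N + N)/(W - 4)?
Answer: -70000/6561 ≈ -10.669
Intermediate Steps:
t(N, W) = 2*N/(3*(-4 + W)) (t(N, W) = ((N + N)/(W - 4))/3 = ((2*N)/(-4 + W))/3 = (2*N/(-4 + W))/3 = 2*N/(3*(-4 + W)))
q(w) = 0 (q(w) = 0² = 0)
Q(X) = 16*X⁴/6561 (Q(X) = (2*X/(3*(-4 + 1)))⁴ = ((⅔)*X/(-3))⁴ = ((⅔)*X*(-⅓))⁴ = (-2*X/9)⁴ = 16*X⁴/6561)
(T(6) + q(5))*Q(-5) = (-7 + 0)*((16/6561)*(-5)⁴) = -112*625/6561 = -7*10000/6561 = -70000/6561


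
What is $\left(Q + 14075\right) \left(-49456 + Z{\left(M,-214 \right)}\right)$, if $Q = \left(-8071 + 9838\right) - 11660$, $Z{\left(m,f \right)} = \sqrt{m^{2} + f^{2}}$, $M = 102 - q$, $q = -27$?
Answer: $-206824992 + 4182 \sqrt{62437} \approx -2.0578 \cdot 10^{8}$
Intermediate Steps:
$M = 129$ ($M = 102 - -27 = 102 + 27 = 129$)
$Z{\left(m,f \right)} = \sqrt{f^{2} + m^{2}}$
$Q = -9893$ ($Q = 1767 - 11660 = -9893$)
$\left(Q + 14075\right) \left(-49456 + Z{\left(M,-214 \right)}\right) = \left(-9893 + 14075\right) \left(-49456 + \sqrt{\left(-214\right)^{2} + 129^{2}}\right) = 4182 \left(-49456 + \sqrt{45796 + 16641}\right) = 4182 \left(-49456 + \sqrt{62437}\right) = -206824992 + 4182 \sqrt{62437}$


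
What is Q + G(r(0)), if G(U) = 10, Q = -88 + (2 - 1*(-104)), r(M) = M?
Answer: 28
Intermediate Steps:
Q = 18 (Q = -88 + (2 + 104) = -88 + 106 = 18)
Q + G(r(0)) = 18 + 10 = 28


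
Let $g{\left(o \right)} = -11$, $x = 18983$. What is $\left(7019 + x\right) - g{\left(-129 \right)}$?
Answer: $26013$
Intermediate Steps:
$\left(7019 + x\right) - g{\left(-129 \right)} = \left(7019 + 18983\right) - -11 = 26002 + 11 = 26013$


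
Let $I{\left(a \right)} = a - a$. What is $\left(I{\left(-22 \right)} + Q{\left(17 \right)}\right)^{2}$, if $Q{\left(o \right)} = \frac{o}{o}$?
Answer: $1$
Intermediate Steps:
$Q{\left(o \right)} = 1$
$I{\left(a \right)} = 0$
$\left(I{\left(-22 \right)} + Q{\left(17 \right)}\right)^{2} = \left(0 + 1\right)^{2} = 1^{2} = 1$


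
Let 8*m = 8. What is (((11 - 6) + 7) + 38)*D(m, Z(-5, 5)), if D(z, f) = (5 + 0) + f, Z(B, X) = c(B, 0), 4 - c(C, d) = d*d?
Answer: 450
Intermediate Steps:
c(C, d) = 4 - d² (c(C, d) = 4 - d*d = 4 - d²)
m = 1 (m = (⅛)*8 = 1)
Z(B, X) = 4 (Z(B, X) = 4 - 1*0² = 4 - 1*0 = 4 + 0 = 4)
D(z, f) = 5 + f
(((11 - 6) + 7) + 38)*D(m, Z(-5, 5)) = (((11 - 6) + 7) + 38)*(5 + 4) = ((5 + 7) + 38)*9 = (12 + 38)*9 = 50*9 = 450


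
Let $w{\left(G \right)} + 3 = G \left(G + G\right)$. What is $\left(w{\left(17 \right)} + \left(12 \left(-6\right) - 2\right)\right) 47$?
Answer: $23547$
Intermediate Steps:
$w{\left(G \right)} = -3 + 2 G^{2}$ ($w{\left(G \right)} = -3 + G \left(G + G\right) = -3 + G 2 G = -3 + 2 G^{2}$)
$\left(w{\left(17 \right)} + \left(12 \left(-6\right) - 2\right)\right) 47 = \left(\left(-3 + 2 \cdot 17^{2}\right) + \left(12 \left(-6\right) - 2\right)\right) 47 = \left(\left(-3 + 2 \cdot 289\right) - 74\right) 47 = \left(\left(-3 + 578\right) - 74\right) 47 = \left(575 - 74\right) 47 = 501 \cdot 47 = 23547$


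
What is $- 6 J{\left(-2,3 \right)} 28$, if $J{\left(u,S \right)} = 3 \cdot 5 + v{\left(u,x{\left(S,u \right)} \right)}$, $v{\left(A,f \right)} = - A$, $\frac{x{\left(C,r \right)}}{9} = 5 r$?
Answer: $-2856$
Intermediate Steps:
$x{\left(C,r \right)} = 45 r$ ($x{\left(C,r \right)} = 9 \cdot 5 r = 45 r$)
$J{\left(u,S \right)} = 15 - u$ ($J{\left(u,S \right)} = 3 \cdot 5 - u = 15 - u$)
$- 6 J{\left(-2,3 \right)} 28 = - 6 \left(15 - -2\right) 28 = - 6 \left(15 + 2\right) 28 = \left(-6\right) 17 \cdot 28 = \left(-102\right) 28 = -2856$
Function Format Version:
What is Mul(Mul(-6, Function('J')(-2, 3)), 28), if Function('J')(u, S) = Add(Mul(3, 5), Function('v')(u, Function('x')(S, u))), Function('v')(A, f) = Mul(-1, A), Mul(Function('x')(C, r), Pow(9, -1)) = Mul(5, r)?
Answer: -2856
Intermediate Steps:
Function('x')(C, r) = Mul(45, r) (Function('x')(C, r) = Mul(9, Mul(5, r)) = Mul(45, r))
Function('J')(u, S) = Add(15, Mul(-1, u)) (Function('J')(u, S) = Add(Mul(3, 5), Mul(-1, u)) = Add(15, Mul(-1, u)))
Mul(Mul(-6, Function('J')(-2, 3)), 28) = Mul(Mul(-6, Add(15, Mul(-1, -2))), 28) = Mul(Mul(-6, Add(15, 2)), 28) = Mul(Mul(-6, 17), 28) = Mul(-102, 28) = -2856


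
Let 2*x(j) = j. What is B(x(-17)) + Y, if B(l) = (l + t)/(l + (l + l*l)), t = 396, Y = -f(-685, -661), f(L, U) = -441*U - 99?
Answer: -64398292/221 ≈ -2.9140e+5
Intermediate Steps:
f(L, U) = -99 - 441*U
x(j) = j/2
Y = -291402 (Y = -(-99 - 441*(-661)) = -(-99 + 291501) = -1*291402 = -291402)
B(l) = (396 + l)/(l² + 2*l) (B(l) = (l + 396)/(l + (l + l*l)) = (396 + l)/(l + (l + l²)) = (396 + l)/(l² + 2*l))
B(x(-17)) + Y = (396 + (½)*(-17))/((((½)*(-17)))*(2 + (½)*(-17))) - 291402 = (396 - 17/2)/((-17/2)*(2 - 17/2)) - 291402 = -2/17*775/2/(-13/2) - 291402 = -2/17*(-2/13)*775/2 - 291402 = 1550/221 - 291402 = -64398292/221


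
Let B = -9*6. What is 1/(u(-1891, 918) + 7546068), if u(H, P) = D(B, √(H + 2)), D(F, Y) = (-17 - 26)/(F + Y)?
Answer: 36258859062/273611833606239961 - 43*I*√1889/273611833606239961 ≈ 1.3252e-7 - 6.8305e-15*I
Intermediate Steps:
B = -54
D(F, Y) = -43/(F + Y)
u(H, P) = -43/(-54 + √(2 + H)) (u(H, P) = -43/(-54 + √(H + 2)) = -43/(-54 + √(2 + H)))
1/(u(-1891, 918) + 7546068) = 1/(-43/(-54 + √(2 - 1891)) + 7546068) = 1/(-43/(-54 + √(-1889)) + 7546068) = 1/(-43/(-54 + I*√1889) + 7546068) = 1/(7546068 - 43/(-54 + I*√1889))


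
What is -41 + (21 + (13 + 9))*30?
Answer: 1249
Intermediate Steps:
-41 + (21 + (13 + 9))*30 = -41 + (21 + 22)*30 = -41 + 43*30 = -41 + 1290 = 1249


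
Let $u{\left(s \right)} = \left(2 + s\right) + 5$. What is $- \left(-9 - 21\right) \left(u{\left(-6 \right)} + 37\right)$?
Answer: $1140$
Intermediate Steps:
$u{\left(s \right)} = 7 + s$
$- \left(-9 - 21\right) \left(u{\left(-6 \right)} + 37\right) = - \left(-9 - 21\right) \left(\left(7 - 6\right) + 37\right) = - \left(-30\right) \left(1 + 37\right) = - \left(-30\right) 38 = \left(-1\right) \left(-1140\right) = 1140$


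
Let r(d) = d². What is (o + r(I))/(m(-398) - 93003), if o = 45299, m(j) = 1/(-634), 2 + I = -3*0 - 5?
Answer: -28750632/58963903 ≈ -0.48760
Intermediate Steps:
I = -7 (I = -2 + (-3*0 - 5) = -2 + (0 - 5) = -2 - 5 = -7)
m(j) = -1/634
(o + r(I))/(m(-398) - 93003) = (45299 + (-7)²)/(-1/634 - 93003) = (45299 + 49)/(-58963903/634) = 45348*(-634/58963903) = -28750632/58963903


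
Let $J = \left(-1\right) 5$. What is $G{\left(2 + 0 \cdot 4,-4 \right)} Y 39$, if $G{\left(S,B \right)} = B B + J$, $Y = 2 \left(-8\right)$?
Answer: $-6864$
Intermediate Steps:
$J = -5$
$Y = -16$
$G{\left(S,B \right)} = -5 + B^{2}$ ($G{\left(S,B \right)} = B B - 5 = B^{2} - 5 = -5 + B^{2}$)
$G{\left(2 + 0 \cdot 4,-4 \right)} Y 39 = \left(-5 + \left(-4\right)^{2}\right) \left(-16\right) 39 = \left(-5 + 16\right) \left(-16\right) 39 = 11 \left(-16\right) 39 = \left(-176\right) 39 = -6864$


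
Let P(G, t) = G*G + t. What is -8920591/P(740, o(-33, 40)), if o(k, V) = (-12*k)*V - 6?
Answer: -8920591/563434 ≈ -15.833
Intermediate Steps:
o(k, V) = -6 - 12*V*k (o(k, V) = -12*V*k - 6 = -6 - 12*V*k)
P(G, t) = t + G² (P(G, t) = G² + t = t + G²)
-8920591/P(740, o(-33, 40)) = -8920591/((-6 - 12*40*(-33)) + 740²) = -8920591/((-6 + 15840) + 547600) = -8920591/(15834 + 547600) = -8920591/563434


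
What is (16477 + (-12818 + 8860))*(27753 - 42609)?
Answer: -185982264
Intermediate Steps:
(16477 + (-12818 + 8860))*(27753 - 42609) = (16477 - 3958)*(-14856) = 12519*(-14856) = -185982264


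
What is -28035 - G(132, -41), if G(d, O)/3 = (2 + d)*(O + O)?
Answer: 4929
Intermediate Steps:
G(d, O) = 6*O*(2 + d) (G(d, O) = 3*((2 + d)*(O + O)) = 3*((2 + d)*(2*O)) = 3*(2*O*(2 + d)) = 6*O*(2 + d))
-28035 - G(132, -41) = -28035 - 6*(-41)*(2 + 132) = -28035 - 6*(-41)*134 = -28035 - 1*(-32964) = -28035 + 32964 = 4929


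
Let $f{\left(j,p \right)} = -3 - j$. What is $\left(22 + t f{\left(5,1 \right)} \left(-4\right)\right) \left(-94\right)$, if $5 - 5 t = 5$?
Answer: $-2068$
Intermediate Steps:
$t = 0$ ($t = 1 - 1 = 0$)
$\left(22 + t f{\left(5,1 \right)} \left(-4\right)\right) \left(-94\right) = \left(22 + 0 \left(-3 - 5\right) \left(-4\right)\right) \left(-94\right) = \left(22 + 0 \left(-8\right) \left(-4\right)\right) \left(-94\right) = \left(22 + 0 \left(-4\right)\right) \left(-94\right) = \left(22 + 0\right) \left(-94\right) = 22 \left(-94\right) = -2068$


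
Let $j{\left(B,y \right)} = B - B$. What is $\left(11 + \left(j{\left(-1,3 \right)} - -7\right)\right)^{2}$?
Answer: $324$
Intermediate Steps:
$j{\left(B,y \right)} = 0$
$\left(11 + \left(j{\left(-1,3 \right)} - -7\right)\right)^{2} = \left(11 + \left(0 - -7\right)\right)^{2} = \left(11 + \left(0 + 7\right)\right)^{2} = \left(11 + 7\right)^{2} = 18^{2} = 324$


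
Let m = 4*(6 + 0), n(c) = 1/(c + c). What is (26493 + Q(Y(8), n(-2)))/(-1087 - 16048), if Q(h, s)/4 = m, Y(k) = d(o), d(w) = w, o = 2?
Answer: -26589/17135 ≈ -1.5517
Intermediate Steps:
Y(k) = 2
n(c) = 1/(2*c)
m = 24 (m = 4*6 = 24)
Q(h, s) = 96 (Q(h, s) = 4*24 = 96)
(26493 + Q(Y(8), n(-2)))/(-1087 - 16048) = (26493 + 96)/(-1087 - 16048) = 26589/(-17135) = 26589*(-1/17135) = -26589/17135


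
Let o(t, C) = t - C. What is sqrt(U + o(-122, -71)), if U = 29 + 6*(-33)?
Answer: 2*I*sqrt(55) ≈ 14.832*I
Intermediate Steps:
U = -169 (U = 29 - 198 = -169)
sqrt(U + o(-122, -71)) = sqrt(-169 + (-122 - 1*(-71))) = sqrt(-169 + (-122 + 71)) = sqrt(-169 - 51) = sqrt(-220) = 2*I*sqrt(55)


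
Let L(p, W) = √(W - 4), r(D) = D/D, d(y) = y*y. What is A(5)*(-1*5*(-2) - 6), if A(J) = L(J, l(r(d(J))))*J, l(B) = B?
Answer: 20*I*√3 ≈ 34.641*I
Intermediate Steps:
d(y) = y²
r(D) = 1
L(p, W) = √(-4 + W)
A(J) = I*J*√3 (A(J) = √(-4 + 1)*J = √(-3)*J = (I*√3)*J = I*J*√3)
A(5)*(-1*5*(-2) - 6) = (I*5*√3)*(-1*5*(-2) - 6) = (5*I*√3)*(-5*(-2) - 6) = (5*I*√3)*(10 - 6) = (5*I*√3)*4 = 20*I*√3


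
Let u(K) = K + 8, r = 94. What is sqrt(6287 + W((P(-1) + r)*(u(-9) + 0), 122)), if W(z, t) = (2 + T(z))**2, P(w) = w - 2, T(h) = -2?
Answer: sqrt(6287) ≈ 79.291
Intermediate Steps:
P(w) = -2 + w
u(K) = 8 + K
W(z, t) = 0 (W(z, t) = (2 - 2)**2 = 0**2 = 0)
sqrt(6287 + W((P(-1) + r)*(u(-9) + 0), 122)) = sqrt(6287 + 0) = sqrt(6287)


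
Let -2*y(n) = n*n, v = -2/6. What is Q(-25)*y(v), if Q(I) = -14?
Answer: 7/9 ≈ 0.77778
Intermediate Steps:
v = -1/3 (v = -2*1/6 = -1/3 ≈ -0.33333)
y(n) = -n**2/2 (y(n) = -n*n/2 = -n**2/2)
Q(-25)*y(v) = -(-7)*(-1/3)**2 = -(-7)/9 = -14*(-1/18) = 7/9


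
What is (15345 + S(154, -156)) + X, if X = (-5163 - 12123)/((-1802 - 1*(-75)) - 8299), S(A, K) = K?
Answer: 25383700/1671 ≈ 15191.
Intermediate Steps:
X = 2881/1671 (X = -17286/((-1802 + 75) - 8299) = -17286/(-1727 - 8299) = -17286/(-10026) = -17286*(-1/10026) = 2881/1671 ≈ 1.7241)
(15345 + S(154, -156)) + X = (15345 - 156) + 2881/1671 = 15189 + 2881/1671 = 25383700/1671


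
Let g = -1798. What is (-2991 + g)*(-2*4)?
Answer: 38312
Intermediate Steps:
(-2991 + g)*(-2*4) = (-2991 - 1798)*(-2*4) = -4789*(-8) = 38312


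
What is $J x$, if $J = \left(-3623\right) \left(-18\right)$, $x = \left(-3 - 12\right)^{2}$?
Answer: $14673150$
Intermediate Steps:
$x = 225$ ($x = \left(-3 - 12\right)^{2} = \left(-15\right)^{2} = 225$)
$J = 65214$
$J x = 65214 \cdot 225 = 14673150$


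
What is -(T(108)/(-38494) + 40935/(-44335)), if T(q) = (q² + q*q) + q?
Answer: 261478695/170663149 ≈ 1.5321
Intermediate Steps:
T(q) = q + 2*q² (T(q) = (q² + q²) + q = 2*q² + q = q + 2*q²)
-(T(108)/(-38494) + 40935/(-44335)) = -((108*(1 + 2*108))/(-38494) + 40935/(-44335)) = -((108*(1 + 216))*(-1/38494) + 40935*(-1/44335)) = -((108*217)*(-1/38494) - 8187/8867) = -(23436*(-1/38494) - 8187/8867) = -(-11718/19247 - 8187/8867) = -1*(-261478695/170663149) = 261478695/170663149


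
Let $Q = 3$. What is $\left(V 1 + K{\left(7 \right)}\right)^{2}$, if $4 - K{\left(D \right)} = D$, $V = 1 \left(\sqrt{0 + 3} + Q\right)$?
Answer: $3$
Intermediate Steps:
$V = 3 + \sqrt{3}$ ($V = 1 \left(\sqrt{0 + 3} + 3\right) = 1 \left(\sqrt{3} + 3\right) = 1 \left(3 + \sqrt{3}\right) = 3 + \sqrt{3} \approx 4.732$)
$K{\left(D \right)} = 4 - D$
$\left(V 1 + K{\left(7 \right)}\right)^{2} = \left(\left(3 + \sqrt{3}\right) 1 + \left(4 - 7\right)\right)^{2} = \left(\left(3 + \sqrt{3}\right) + \left(4 - 7\right)\right)^{2} = \left(\left(3 + \sqrt{3}\right) - 3\right)^{2} = \left(\sqrt{3}\right)^{2} = 3$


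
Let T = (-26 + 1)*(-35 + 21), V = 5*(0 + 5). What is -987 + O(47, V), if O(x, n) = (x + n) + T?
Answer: -565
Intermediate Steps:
V = 25 (V = 5*5 = 25)
T = 350 (T = -25*(-14) = 350)
O(x, n) = 350 + n + x (O(x, n) = (x + n) + 350 = (n + x) + 350 = 350 + n + x)
-987 + O(47, V) = -987 + (350 + 25 + 47) = -987 + 422 = -565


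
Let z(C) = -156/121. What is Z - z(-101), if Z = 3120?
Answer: 377676/121 ≈ 3121.3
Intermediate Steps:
z(C) = -156/121 (z(C) = -156*1/121 = -156/121)
Z - z(-101) = 3120 - 1*(-156/121) = 3120 + 156/121 = 377676/121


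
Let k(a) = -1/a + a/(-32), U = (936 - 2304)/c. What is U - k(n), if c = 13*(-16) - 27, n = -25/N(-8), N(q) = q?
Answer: 1876671/300800 ≈ 6.2389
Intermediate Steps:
n = 25/8 (n = -25/(-8) = -25*(-⅛) = 25/8 ≈ 3.1250)
c = -235 (c = -208 - 27 = -235)
U = 1368/235 (U = (936 - 2304)/(-235) = -1368*(-1/235) = 1368/235 ≈ 5.8213)
k(a) = -1/a - a/32 (k(a) = -1/a + a*(-1/32) = -1/a - a/32)
U - k(n) = 1368/235 - (-1/25/8 - 1/32*25/8) = 1368/235 - (-1*8/25 - 25/256) = 1368/235 - (-8/25 - 25/256) = 1368/235 - 1*(-2673/6400) = 1368/235 + 2673/6400 = 1876671/300800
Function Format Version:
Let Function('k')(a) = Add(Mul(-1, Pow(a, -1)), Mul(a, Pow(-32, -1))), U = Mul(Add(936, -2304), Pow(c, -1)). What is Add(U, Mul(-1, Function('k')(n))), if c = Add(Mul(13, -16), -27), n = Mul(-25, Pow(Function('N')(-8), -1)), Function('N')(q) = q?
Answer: Rational(1876671, 300800) ≈ 6.2389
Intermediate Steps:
n = Rational(25, 8) (n = Mul(-25, Pow(-8, -1)) = Mul(-25, Rational(-1, 8)) = Rational(25, 8) ≈ 3.1250)
c = -235 (c = Add(-208, -27) = -235)
U = Rational(1368, 235) (U = Mul(Add(936, -2304), Pow(-235, -1)) = Mul(-1368, Rational(-1, 235)) = Rational(1368, 235) ≈ 5.8213)
Function('k')(a) = Add(Mul(-1, Pow(a, -1)), Mul(Rational(-1, 32), a)) (Function('k')(a) = Add(Mul(-1, Pow(a, -1)), Mul(a, Rational(-1, 32))) = Add(Mul(-1, Pow(a, -1)), Mul(Rational(-1, 32), a)))
Add(U, Mul(-1, Function('k')(n))) = Add(Rational(1368, 235), Mul(-1, Add(Mul(-1, Pow(Rational(25, 8), -1)), Mul(Rational(-1, 32), Rational(25, 8))))) = Add(Rational(1368, 235), Mul(-1, Add(Mul(-1, Rational(8, 25)), Rational(-25, 256)))) = Add(Rational(1368, 235), Mul(-1, Add(Rational(-8, 25), Rational(-25, 256)))) = Add(Rational(1368, 235), Mul(-1, Rational(-2673, 6400))) = Add(Rational(1368, 235), Rational(2673, 6400)) = Rational(1876671, 300800)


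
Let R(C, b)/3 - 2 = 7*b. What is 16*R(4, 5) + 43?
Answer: 1819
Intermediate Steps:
R(C, b) = 6 + 21*b (R(C, b) = 6 + 3*(7*b) = 6 + 21*b)
16*R(4, 5) + 43 = 16*(6 + 21*5) + 43 = 16*(6 + 105) + 43 = 16*111 + 43 = 1776 + 43 = 1819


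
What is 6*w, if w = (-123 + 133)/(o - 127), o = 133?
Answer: 10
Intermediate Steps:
w = 5/3 (w = (-123 + 133)/(133 - 127) = 10/6 = 10*(⅙) = 5/3 ≈ 1.6667)
6*w = 6*(5/3) = 10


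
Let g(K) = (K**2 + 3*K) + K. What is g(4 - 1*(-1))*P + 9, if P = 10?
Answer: 459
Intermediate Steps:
g(K) = K**2 + 4*K
g(4 - 1*(-1))*P + 9 = ((4 - 1*(-1))*(4 + (4 - 1*(-1))))*10 + 9 = ((4 + 1)*(4 + (4 + 1)))*10 + 9 = (5*(4 + 5))*10 + 9 = (5*9)*10 + 9 = 45*10 + 9 = 450 + 9 = 459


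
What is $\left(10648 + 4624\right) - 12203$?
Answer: $3069$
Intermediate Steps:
$\left(10648 + 4624\right) - 12203 = 15272 - 12203 = 3069$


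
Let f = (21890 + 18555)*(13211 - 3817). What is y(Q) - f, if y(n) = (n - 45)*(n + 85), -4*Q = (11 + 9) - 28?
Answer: -379944071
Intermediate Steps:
f = 379940330 (f = 40445*9394 = 379940330)
Q = 2 (Q = -((11 + 9) - 28)/4 = -(20 - 28)/4 = -1/4*(-8) = 2)
y(n) = (-45 + n)*(85 + n)
y(Q) - f = (-3825 + 2**2 + 40*2) - 1*379940330 = (-3825 + 4 + 80) - 379940330 = -3741 - 379940330 = -379944071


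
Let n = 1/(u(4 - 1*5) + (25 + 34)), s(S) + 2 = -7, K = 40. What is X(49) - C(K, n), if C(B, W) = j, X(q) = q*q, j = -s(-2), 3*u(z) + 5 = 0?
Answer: 2392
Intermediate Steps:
s(S) = -9 (s(S) = -2 - 7 = -9)
u(z) = -5/3 (u(z) = -5/3 + (⅓)*0 = -5/3 + 0 = -5/3)
j = 9 (j = -1*(-9) = 9)
X(q) = q²
n = 3/172 (n = 1/(-5/3 + (25 + 34)) = 1/(-5/3 + 59) = 1/(172/3) = 3/172 ≈ 0.017442)
C(B, W) = 9
X(49) - C(K, n) = 49² - 1*9 = 2401 - 9 = 2392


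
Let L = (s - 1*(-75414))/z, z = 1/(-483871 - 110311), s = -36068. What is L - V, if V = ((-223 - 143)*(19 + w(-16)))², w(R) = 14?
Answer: -23524563056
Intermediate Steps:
z = -1/594182 (z = 1/(-594182) = -1/594182 ≈ -1.6830e-6)
V = 145878084 (V = ((-223 - 143)*(19 + 14))² = (-366*33)² = (-12078)² = 145878084)
L = -23378684972 (L = (-36068 - 1*(-75414))/(-1/594182) = (-36068 + 75414)*(-594182) = 39346*(-594182) = -23378684972)
L - V = -23378684972 - 1*145878084 = -23378684972 - 145878084 = -23524563056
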